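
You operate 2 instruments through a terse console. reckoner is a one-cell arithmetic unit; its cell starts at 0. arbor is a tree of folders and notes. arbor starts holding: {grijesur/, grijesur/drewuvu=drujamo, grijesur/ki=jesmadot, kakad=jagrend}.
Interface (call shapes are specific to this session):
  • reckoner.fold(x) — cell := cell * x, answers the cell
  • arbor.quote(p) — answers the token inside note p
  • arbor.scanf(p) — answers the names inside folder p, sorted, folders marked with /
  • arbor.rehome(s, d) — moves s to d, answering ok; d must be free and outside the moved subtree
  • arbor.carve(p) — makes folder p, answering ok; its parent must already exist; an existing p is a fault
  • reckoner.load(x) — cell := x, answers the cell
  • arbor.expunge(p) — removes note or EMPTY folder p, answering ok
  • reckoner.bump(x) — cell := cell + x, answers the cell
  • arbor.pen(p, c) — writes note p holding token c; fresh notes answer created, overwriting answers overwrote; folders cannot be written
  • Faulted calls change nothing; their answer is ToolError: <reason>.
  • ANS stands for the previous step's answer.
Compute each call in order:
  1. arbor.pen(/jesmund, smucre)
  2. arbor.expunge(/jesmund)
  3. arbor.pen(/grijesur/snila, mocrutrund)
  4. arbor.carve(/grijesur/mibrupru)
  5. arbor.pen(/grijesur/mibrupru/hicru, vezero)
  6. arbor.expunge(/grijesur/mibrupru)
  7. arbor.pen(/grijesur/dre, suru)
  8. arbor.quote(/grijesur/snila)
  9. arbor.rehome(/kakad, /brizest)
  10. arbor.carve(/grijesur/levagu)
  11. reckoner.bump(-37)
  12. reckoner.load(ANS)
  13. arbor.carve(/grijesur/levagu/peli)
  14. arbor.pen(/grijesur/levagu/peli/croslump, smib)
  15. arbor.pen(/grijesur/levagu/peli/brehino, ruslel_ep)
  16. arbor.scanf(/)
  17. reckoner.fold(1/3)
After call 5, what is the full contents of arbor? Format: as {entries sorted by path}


Answer: {grijesur/, grijesur/drewuvu=drujamo, grijesur/ki=jesmadot, grijesur/mibrupru/, grijesur/mibrupru/hicru=vezero, grijesur/snila=mocrutrund, kakad=jagrend}

Derivation:
# 1. pen(p='/jesmund', c='smucre') => created
# 2. expunge(p='/jesmund') => ok
# 3. pen(p='/grijesur/snila', c='mocrutrund') => created
# 4. carve(p='/grijesur/mibrupru') => ok
# 5. pen(p='/grijesur/mibrupru/hicru', c='vezero') => created
# 6. expunge(p='/grijesur/mibrupru') => ToolError: not empty
# 7. pen(p='/grijesur/dre', c='suru') => created
# 8. quote(p='/grijesur/snila') => mocrutrund
# 9. rehome(s='/kakad', d='/brizest') => ok
# 10. carve(p='/grijesur/levagu') => ok
# 11. bump(x='-37') => -37
# 12. load(x='ANS') => -37
# 13. carve(p='/grijesur/levagu/peli') => ok
# 14. pen(p='/grijesur/levagu/peli/croslump', c='smib') => created
# 15. pen(p='/grijesur/levagu/peli/brehino', c='ruslel_ep') => created
# 16. scanf(p='/') => [brizest, grijesur/]
# 17. fold(x='1/3') => -37/3


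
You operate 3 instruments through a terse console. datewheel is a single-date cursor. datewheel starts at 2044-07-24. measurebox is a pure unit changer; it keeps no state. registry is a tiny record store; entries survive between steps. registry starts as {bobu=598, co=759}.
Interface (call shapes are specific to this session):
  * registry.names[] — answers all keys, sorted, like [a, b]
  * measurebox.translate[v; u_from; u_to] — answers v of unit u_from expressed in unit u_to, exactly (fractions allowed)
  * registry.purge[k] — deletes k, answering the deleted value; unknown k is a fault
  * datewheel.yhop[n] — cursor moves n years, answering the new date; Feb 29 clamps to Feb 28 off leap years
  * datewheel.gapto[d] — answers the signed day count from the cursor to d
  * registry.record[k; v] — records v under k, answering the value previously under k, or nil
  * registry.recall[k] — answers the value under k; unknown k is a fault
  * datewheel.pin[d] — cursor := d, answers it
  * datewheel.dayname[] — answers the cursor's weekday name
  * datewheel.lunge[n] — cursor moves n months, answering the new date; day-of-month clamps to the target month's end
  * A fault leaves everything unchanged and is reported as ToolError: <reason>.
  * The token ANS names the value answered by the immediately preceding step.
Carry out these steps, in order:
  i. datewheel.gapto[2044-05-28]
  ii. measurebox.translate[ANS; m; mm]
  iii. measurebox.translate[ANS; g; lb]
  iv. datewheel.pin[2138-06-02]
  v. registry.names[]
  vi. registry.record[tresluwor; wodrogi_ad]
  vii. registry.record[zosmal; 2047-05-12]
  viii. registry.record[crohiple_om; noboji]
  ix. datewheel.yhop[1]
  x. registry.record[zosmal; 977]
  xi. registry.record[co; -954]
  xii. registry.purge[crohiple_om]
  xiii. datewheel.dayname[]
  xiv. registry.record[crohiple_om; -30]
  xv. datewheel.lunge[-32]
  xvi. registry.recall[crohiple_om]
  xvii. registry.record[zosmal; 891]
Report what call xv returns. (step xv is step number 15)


Invoking datewheel.gapto with d='2044-05-28', giving -57.
Next I call measurebox.translate with v='ANS', u_from='m', u_to='mm', — result: -57000.
Next I call measurebox.translate with v='ANS', u_from='g', u_to='lb', → -5700000000/45359237.
Then datewheel.pin with d='2138-06-02', which returns 2138-06-02.
I use registry.names, yielding [bobu, co].
I call registry.record with k='tresluwor', v='wodrogi_ad': nil.
I invoke registry.record with k='zosmal', v='2047-05-12', — result: nil.
I invoke registry.record with k='crohiple_om', v='noboji', and observe nil.
Now I run datewheel.yhop with n='1', — result: 2139-06-02.
Next I call registry.record with k='zosmal', v='977', and get 2047-05-12.
I run registry.record with k='co', v='-954', and see 759.
I call registry.purge with k='crohiple_om', → noboji.
I run datewheel.dayname: Tuesday.
I use registry.record with k='crohiple_om', v='-30', giving nil.
Then datewheel.lunge with n='-32': 2136-10-02.
I invoke registry.recall with k='crohiple_om', giving -30.
Using registry.record with k='zosmal', v='891', — result: 977.

Answer: 2136-10-02


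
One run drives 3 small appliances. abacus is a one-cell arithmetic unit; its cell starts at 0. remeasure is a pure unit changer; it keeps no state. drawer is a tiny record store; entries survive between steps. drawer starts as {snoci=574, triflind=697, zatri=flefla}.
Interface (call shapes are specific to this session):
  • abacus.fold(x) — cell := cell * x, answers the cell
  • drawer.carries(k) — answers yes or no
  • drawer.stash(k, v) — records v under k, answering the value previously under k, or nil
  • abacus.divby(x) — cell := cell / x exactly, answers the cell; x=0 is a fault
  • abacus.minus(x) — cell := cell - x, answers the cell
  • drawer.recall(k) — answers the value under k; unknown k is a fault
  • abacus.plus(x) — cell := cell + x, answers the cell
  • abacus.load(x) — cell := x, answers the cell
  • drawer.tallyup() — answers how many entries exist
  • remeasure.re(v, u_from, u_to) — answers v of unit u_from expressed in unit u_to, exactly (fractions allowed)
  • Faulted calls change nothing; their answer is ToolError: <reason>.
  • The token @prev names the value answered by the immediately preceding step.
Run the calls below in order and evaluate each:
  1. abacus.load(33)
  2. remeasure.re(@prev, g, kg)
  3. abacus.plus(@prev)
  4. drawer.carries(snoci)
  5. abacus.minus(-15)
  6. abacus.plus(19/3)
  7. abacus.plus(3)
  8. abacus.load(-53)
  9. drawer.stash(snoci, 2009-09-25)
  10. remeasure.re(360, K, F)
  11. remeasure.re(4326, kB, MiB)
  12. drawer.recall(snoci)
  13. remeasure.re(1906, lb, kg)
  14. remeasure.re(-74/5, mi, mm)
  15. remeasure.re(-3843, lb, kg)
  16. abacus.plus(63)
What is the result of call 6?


Step: load[x: 33]
Result: 33
Step: re[v: @prev; u_from: g; u_to: kg]
Result: 33/1000
Step: plus[x: @prev]
Result: 33033/1000
Step: carries[k: snoci]
Result: yes
Step: minus[x: -15]
Result: 48033/1000
Step: plus[x: 19/3]
Result: 163099/3000
Step: plus[x: 3]
Result: 172099/3000
Step: load[x: -53]
Result: -53
Step: stash[k: snoci; v: 2009-09-25]
Result: 574
Step: re[v: 360; u_from: K; u_to: F]
Result: 18833/100
Step: re[v: 4326; u_from: kB; u_to: MiB]
Result: 270375/65536
Step: recall[k: snoci]
Result: 2009-09-25
Step: re[v: 1906; u_from: lb; u_to: kg]
Result: 43227352861/50000000
Step: re[v: -74/5; u_from: mi; u_to: mm]
Result: -119091456/5
Step: re[v: -3843; u_from: lb; u_to: kg]
Result: -174315547791/100000000
Step: plus[x: 63]
Result: 10

Answer: 163099/3000


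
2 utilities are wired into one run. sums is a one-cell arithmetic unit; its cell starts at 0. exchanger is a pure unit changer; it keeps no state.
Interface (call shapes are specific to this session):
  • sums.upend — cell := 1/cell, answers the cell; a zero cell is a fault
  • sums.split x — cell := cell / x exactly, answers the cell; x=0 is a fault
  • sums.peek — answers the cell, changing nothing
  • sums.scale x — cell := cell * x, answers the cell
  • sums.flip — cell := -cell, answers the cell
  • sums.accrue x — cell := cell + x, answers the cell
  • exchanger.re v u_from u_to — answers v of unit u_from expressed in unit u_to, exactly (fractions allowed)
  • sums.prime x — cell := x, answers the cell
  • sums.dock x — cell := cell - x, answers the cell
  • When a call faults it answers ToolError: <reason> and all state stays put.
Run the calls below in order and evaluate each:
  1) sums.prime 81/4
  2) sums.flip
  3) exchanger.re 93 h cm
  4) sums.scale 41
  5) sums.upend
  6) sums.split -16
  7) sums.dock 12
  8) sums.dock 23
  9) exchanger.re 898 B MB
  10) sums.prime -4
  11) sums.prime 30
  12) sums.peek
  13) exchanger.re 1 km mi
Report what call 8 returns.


! 1. sums.prime(x='81/4') -> 81/4
! 2. sums.flip() -> -81/4
! 3. exchanger.re(v='93', u_from='h', u_to='cm') -> ToolError: incompatible units
! 4. sums.scale(x='41') -> -3321/4
! 5. sums.upend() -> -4/3321
! 6. sums.split(x='-16') -> 1/13284
! 7. sums.dock(x='12') -> -159407/13284
! 8. sums.dock(x='23') -> -464939/13284
! 9. exchanger.re(v='898', u_from='B', u_to='MB') -> 449/500000
! 10. sums.prime(x='-4') -> -4
! 11. sums.prime(x='30') -> 30
! 12. sums.peek() -> 30
! 13. exchanger.re(v='1', u_from='km', u_to='mi') -> 15625/25146

Answer: -464939/13284


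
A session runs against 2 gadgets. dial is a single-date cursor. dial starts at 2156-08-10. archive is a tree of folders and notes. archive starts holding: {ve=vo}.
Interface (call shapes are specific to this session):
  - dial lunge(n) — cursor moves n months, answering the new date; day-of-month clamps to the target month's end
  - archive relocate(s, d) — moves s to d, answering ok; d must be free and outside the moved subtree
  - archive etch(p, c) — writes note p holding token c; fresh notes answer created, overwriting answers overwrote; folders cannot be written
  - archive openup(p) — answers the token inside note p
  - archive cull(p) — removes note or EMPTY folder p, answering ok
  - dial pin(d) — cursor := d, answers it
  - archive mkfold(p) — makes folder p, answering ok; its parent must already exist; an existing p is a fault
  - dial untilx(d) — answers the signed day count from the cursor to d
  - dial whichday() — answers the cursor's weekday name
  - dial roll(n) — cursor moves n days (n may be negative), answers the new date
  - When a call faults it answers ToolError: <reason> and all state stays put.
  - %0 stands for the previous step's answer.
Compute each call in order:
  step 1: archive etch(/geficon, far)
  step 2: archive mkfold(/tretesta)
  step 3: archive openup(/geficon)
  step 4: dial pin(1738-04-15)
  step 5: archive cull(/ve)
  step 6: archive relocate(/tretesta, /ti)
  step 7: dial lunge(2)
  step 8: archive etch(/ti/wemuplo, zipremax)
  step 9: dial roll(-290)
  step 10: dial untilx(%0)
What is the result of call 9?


[in] archive etch p: /geficon c: far
:: created
[in] archive mkfold p: /tretesta
:: ok
[in] archive openup p: /geficon
:: far
[in] dial pin d: 1738-04-15
:: 1738-04-15
[in] archive cull p: /ve
:: ok
[in] archive relocate s: /tretesta d: /ti
:: ok
[in] dial lunge n: 2
:: 1738-06-15
[in] archive etch p: /ti/wemuplo c: zipremax
:: created
[in] dial roll n: -290
:: 1737-08-29
[in] dial untilx d: %0
:: 0

Answer: 1737-08-29


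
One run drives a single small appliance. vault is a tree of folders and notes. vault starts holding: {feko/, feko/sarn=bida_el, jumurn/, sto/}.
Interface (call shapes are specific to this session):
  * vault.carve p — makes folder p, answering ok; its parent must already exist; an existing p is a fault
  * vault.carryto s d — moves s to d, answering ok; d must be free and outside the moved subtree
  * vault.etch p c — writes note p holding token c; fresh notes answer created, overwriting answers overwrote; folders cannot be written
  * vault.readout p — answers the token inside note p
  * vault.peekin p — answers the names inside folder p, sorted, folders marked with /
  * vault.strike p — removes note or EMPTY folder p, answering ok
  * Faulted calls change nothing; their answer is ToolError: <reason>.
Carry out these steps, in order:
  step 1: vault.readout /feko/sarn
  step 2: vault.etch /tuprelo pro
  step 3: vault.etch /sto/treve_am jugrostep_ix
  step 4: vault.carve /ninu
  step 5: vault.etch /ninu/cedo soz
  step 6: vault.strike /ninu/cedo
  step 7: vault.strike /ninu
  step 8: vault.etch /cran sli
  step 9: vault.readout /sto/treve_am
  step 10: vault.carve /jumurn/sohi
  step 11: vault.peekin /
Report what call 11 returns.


→ vault.readout(p=/feko/sarn)
← bida_el
→ vault.etch(p=/tuprelo, c=pro)
← created
→ vault.etch(p=/sto/treve_am, c=jugrostep_ix)
← created
→ vault.carve(p=/ninu)
← ok
→ vault.etch(p=/ninu/cedo, c=soz)
← created
→ vault.strike(p=/ninu/cedo)
← ok
→ vault.strike(p=/ninu)
← ok
→ vault.etch(p=/cran, c=sli)
← created
→ vault.readout(p=/sto/treve_am)
← jugrostep_ix
→ vault.carve(p=/jumurn/sohi)
← ok
→ vault.peekin(p=/)
← [cran, feko/, jumurn/, sto/, tuprelo]

Answer: [cran, feko/, jumurn/, sto/, tuprelo]


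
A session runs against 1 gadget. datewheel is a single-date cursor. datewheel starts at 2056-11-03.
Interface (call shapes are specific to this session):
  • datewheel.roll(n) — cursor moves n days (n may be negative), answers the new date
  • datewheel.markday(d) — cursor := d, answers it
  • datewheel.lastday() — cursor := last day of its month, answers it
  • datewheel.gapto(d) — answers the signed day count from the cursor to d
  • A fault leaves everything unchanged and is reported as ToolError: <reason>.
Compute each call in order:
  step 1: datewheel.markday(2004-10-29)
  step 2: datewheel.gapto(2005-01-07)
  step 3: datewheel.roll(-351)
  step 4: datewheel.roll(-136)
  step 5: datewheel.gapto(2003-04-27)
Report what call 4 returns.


-- datewheel.markday(d→2004-10-29) -> 2004-10-29
-- datewheel.gapto(d→2005-01-07) -> 70
-- datewheel.roll(n→-351) -> 2003-11-13
-- datewheel.roll(n→-136) -> 2003-06-30
-- datewheel.gapto(d→2003-04-27) -> -64

Answer: 2003-06-30


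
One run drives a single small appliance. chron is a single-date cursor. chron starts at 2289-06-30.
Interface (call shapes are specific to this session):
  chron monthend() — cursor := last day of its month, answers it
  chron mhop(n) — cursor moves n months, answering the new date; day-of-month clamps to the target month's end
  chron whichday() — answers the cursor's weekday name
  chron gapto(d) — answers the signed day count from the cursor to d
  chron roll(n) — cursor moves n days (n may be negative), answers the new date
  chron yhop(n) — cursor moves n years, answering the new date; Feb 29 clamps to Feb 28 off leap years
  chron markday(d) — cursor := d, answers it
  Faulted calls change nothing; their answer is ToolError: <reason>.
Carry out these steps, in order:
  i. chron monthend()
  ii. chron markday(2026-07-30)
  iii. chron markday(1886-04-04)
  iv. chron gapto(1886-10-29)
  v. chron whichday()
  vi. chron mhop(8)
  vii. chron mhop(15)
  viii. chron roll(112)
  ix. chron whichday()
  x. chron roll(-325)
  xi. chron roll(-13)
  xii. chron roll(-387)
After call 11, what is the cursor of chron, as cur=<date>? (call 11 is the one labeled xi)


Answer: cur=1887-07-22

Derivation:
I run chron monthend, — result: 2289-06-30.
Next I call chron markday with 2026-07-30, → 2026-07-30.
I invoke chron markday with 1886-04-04, and observe 1886-04-04.
Next I call chron gapto with 1886-10-29, and see 208.
Then chron whichday(), and get Sunday.
I call chron mhop with 8, and observe 1886-12-04.
I run chron mhop with 15, → 1888-03-04.
I invoke chron roll with 112, yielding 1888-06-24.
I try chron whichday, — result: Sunday.
Now I run chron roll with -325, yielding 1887-08-04.
Now I run chron roll with -13, yielding 1887-07-22.
I call chron roll with -387, and get 1886-06-30.


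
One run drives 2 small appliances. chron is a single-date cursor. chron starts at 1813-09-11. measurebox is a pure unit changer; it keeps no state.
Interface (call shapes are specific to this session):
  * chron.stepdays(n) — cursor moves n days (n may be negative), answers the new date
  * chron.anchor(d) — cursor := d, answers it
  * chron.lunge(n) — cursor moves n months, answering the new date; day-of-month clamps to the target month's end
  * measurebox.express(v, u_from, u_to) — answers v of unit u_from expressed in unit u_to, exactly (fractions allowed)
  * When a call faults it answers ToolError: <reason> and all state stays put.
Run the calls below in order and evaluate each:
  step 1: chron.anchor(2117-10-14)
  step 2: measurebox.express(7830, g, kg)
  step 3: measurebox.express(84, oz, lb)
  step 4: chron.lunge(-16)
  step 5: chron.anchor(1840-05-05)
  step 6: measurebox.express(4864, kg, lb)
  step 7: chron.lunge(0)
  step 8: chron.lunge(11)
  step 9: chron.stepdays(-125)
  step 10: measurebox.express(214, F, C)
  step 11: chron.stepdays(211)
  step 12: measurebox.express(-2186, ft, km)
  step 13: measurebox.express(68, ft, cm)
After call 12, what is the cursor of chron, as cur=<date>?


Answer: cur=1841-06-30

Derivation:
Act: chron.anchor[d=2117-10-14]
Obs: 2117-10-14
Act: measurebox.express[v=7830; u_from=g; u_to=kg]
Obs: 783/100
Act: measurebox.express[v=84; u_from=oz; u_to=lb]
Obs: 21/4
Act: chron.lunge[n=-16]
Obs: 2116-06-14
Act: chron.anchor[d=1840-05-05]
Obs: 1840-05-05
Act: measurebox.express[v=4864; u_from=kg; u_to=lb]
Obs: 486400000000/45359237
Act: chron.lunge[n=0]
Obs: 1840-05-05
Act: chron.lunge[n=11]
Obs: 1841-04-05
Act: chron.stepdays[n=-125]
Obs: 1840-12-01
Act: measurebox.express[v=214; u_from=F; u_to=C]
Obs: 910/9
Act: chron.stepdays[n=211]
Obs: 1841-06-30
Act: measurebox.express[v=-2186; u_from=ft; u_to=km]
Obs: -416433/625000
Act: measurebox.express[v=68; u_from=ft; u_to=cm]
Obs: 51816/25


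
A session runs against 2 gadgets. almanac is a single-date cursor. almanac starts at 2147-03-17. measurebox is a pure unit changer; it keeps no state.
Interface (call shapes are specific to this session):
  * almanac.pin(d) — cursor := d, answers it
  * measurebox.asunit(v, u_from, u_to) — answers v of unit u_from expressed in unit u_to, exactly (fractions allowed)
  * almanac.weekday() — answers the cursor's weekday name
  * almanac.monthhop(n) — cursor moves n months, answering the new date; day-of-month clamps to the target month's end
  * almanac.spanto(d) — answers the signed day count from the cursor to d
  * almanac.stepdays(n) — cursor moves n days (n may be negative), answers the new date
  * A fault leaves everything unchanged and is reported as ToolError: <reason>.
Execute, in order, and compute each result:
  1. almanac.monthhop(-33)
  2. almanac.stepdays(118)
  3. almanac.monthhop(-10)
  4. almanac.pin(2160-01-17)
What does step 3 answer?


Answer: 2143-12-13

Derivation:
Step: monthhop[n→-33]
Result: 2144-06-17
Step: stepdays[n→118]
Result: 2144-10-13
Step: monthhop[n→-10]
Result: 2143-12-13
Step: pin[d→2160-01-17]
Result: 2160-01-17


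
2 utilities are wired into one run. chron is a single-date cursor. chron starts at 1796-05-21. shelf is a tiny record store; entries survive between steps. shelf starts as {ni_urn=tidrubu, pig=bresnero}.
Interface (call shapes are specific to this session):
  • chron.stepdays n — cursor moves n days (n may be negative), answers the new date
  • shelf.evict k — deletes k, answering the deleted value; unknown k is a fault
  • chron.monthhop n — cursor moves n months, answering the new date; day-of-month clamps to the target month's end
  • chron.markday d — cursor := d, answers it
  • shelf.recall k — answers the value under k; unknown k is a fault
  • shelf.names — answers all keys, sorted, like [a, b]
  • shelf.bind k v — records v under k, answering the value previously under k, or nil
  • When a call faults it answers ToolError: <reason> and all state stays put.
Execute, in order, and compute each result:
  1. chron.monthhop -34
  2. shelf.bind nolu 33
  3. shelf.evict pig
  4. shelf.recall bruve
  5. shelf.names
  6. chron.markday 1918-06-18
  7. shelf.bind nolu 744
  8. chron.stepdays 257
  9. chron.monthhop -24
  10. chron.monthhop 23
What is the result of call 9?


Answer: 1917-03-02

Derivation:
-> monthhop(n='-34')
<- 1793-07-21
-> bind(k='nolu', v='33')
<- nil
-> evict(k='pig')
<- bresnero
-> recall(k='bruve')
<- ToolError: no such key bruve
-> names()
<- [ni_urn, nolu]
-> markday(d='1918-06-18')
<- 1918-06-18
-> bind(k='nolu', v='744')
<- 33
-> stepdays(n='257')
<- 1919-03-02
-> monthhop(n='-24')
<- 1917-03-02
-> monthhop(n='23')
<- 1919-02-02


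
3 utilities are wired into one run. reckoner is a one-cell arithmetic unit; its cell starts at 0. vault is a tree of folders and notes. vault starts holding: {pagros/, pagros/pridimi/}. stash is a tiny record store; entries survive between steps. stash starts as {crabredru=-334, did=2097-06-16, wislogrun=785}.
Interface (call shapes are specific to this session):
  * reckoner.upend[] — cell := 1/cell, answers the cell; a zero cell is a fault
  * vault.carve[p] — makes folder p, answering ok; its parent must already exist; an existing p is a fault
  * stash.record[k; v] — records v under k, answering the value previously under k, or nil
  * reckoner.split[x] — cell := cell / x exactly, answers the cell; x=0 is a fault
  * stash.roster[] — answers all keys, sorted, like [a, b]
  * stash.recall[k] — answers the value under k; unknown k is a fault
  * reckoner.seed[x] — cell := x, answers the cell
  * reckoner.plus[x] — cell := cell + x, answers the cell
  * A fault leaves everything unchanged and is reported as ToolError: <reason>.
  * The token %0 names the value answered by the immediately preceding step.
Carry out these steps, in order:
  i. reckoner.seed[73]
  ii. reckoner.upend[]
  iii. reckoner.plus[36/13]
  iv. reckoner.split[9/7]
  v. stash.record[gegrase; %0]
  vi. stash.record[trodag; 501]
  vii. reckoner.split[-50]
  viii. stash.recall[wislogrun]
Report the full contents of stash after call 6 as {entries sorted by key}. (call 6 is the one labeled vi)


Answer: {crabredru=-334, did=2097-06-16, gegrase=18487/8541, trodag=501, wislogrun=785}

Derivation:
CALL seed[x→73]
RET  73
CALL upend[]
RET  1/73
CALL plus[x→36/13]
RET  2641/949
CALL split[x→9/7]
RET  18487/8541
CALL record[k→gegrase; v→%0]
RET  nil
CALL record[k→trodag; v→501]
RET  nil
CALL split[x→-50]
RET  -18487/427050
CALL recall[k→wislogrun]
RET  785


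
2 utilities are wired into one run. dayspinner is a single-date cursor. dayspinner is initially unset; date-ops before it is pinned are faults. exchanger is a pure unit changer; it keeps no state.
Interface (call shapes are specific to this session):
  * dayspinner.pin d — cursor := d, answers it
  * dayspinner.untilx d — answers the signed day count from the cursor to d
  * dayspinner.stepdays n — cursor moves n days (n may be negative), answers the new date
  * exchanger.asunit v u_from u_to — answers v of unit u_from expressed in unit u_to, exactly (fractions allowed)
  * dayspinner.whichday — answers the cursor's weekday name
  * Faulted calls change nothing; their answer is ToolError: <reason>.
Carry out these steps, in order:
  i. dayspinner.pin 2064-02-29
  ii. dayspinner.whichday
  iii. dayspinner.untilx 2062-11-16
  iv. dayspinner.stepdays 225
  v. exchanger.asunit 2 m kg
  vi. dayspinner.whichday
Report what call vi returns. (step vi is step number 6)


-- dayspinner.pin(d=2064-02-29) => 2064-02-29
-- dayspinner.whichday() => Friday
-- dayspinner.untilx(d=2062-11-16) => -470
-- dayspinner.stepdays(n=225) => 2064-10-11
-- exchanger.asunit(v=2, u_from=m, u_to=kg) => ToolError: incompatible units
-- dayspinner.whichday() => Saturday

Answer: Saturday


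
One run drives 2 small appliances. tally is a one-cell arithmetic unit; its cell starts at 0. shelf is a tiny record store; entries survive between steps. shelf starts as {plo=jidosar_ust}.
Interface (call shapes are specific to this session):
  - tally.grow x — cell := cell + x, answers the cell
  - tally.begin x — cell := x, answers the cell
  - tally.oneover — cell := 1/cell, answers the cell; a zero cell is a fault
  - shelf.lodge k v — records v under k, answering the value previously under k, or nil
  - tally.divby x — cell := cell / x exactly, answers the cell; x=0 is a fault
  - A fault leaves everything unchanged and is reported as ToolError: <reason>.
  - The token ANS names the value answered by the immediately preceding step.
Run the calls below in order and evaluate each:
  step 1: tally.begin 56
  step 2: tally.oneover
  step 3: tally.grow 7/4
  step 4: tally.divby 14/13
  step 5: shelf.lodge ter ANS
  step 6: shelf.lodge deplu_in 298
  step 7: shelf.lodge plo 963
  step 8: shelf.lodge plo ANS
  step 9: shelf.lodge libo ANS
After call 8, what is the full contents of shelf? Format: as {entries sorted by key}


~$ tally.begin x: 56
[out] 56
~$ tally.oneover
[out] 1/56
~$ tally.grow x: 7/4
[out] 99/56
~$ tally.divby x: 14/13
[out] 1287/784
~$ shelf.lodge k: ter v: ANS
[out] nil
~$ shelf.lodge k: deplu_in v: 298
[out] nil
~$ shelf.lodge k: plo v: 963
[out] jidosar_ust
~$ shelf.lodge k: plo v: ANS
[out] 963
~$ shelf.lodge k: libo v: ANS
[out] nil

Answer: {deplu_in=298, plo=jidosar_ust, ter=1287/784}


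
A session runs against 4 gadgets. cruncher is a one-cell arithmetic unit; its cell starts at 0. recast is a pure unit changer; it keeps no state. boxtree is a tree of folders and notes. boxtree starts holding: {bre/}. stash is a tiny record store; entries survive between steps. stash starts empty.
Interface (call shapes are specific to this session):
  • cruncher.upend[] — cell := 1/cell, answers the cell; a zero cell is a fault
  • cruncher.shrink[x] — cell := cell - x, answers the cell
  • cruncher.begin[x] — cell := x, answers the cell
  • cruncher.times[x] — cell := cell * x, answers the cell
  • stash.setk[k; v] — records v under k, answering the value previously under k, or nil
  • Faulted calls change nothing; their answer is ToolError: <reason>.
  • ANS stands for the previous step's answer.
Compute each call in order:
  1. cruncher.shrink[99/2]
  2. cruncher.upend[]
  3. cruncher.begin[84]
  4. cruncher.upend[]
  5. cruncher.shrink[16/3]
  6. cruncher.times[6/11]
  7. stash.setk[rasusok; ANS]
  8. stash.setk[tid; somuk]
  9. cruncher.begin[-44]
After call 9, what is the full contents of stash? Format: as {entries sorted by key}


Answer: {rasusok=-447/154, tid=somuk}

Derivation:
·→ shrink(x: 99/2)
·← -99/2
·→ upend()
·← -2/99
·→ begin(x: 84)
·← 84
·→ upend()
·← 1/84
·→ shrink(x: 16/3)
·← -149/28
·→ times(x: 6/11)
·← -447/154
·→ setk(k: rasusok, v: ANS)
·← nil
·→ setk(k: tid, v: somuk)
·← nil
·→ begin(x: -44)
·← -44


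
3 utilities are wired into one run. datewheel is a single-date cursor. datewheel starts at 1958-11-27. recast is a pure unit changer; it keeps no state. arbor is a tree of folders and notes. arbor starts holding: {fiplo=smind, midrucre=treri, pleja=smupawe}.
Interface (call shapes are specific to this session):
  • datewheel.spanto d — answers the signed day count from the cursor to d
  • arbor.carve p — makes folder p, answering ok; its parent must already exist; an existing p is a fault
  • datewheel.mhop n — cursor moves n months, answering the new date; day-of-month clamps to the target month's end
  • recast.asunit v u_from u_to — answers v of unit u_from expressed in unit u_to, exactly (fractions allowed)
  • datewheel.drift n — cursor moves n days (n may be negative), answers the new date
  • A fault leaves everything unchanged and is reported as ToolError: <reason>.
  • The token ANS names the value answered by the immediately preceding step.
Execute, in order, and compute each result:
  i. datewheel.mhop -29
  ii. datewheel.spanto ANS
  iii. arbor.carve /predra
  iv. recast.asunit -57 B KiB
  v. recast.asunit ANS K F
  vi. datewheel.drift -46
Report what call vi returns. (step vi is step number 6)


Answer: 1956-05-12

Derivation:
[in] mhop -29
  1956-06-27
[in] spanto ANS
  0
[in] carve /predra
  ok
[in] asunit -57 B KiB
  -57/1024
[in] asunit ANS K F
  -11770117/25600
[in] drift -46
  1956-05-12


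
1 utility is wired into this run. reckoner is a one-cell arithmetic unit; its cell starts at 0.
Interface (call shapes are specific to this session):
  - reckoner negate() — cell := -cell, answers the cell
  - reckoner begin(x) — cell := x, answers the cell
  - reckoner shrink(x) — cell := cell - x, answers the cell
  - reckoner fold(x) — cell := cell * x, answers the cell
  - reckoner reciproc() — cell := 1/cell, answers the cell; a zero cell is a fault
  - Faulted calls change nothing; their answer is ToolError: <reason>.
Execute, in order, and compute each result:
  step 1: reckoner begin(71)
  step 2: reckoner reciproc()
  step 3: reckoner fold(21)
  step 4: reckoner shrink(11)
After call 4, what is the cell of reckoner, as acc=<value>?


;; 1. reckoner begin(71) ~> 71
;; 2. reckoner reciproc() ~> 1/71
;; 3. reckoner fold(21) ~> 21/71
;; 4. reckoner shrink(11) ~> -760/71

Answer: acc=-760/71


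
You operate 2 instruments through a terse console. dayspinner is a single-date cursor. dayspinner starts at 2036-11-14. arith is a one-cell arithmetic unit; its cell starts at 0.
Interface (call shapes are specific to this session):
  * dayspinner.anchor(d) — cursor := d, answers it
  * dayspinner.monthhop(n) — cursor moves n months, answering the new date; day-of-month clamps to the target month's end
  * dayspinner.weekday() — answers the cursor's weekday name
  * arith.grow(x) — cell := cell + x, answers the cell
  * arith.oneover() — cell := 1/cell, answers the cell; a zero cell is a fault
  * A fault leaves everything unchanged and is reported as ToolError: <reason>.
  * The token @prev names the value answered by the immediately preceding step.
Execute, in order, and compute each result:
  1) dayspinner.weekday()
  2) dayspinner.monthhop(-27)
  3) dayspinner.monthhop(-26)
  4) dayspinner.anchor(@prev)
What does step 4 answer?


% weekday
[out] Friday
% monthhop -27
[out] 2034-08-14
% monthhop -26
[out] 2032-06-14
% anchor @prev
[out] 2032-06-14

Answer: 2032-06-14


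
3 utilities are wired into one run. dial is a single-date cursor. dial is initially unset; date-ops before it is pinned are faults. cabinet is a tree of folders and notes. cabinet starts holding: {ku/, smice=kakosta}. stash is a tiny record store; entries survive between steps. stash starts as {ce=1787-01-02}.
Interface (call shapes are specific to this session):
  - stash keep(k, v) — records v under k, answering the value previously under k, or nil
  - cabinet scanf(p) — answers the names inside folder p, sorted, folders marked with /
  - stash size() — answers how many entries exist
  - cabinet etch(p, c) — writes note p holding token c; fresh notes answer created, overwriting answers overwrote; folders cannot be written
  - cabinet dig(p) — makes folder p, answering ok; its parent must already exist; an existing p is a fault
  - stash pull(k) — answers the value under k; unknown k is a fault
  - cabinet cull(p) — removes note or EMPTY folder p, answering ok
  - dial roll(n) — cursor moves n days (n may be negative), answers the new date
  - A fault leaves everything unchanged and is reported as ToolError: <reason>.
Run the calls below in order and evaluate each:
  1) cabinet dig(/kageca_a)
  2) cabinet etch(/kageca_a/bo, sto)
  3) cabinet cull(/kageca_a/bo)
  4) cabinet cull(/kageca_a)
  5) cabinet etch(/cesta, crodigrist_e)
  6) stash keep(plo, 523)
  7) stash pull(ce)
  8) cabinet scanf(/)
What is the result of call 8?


CALL cabinet dig[p: /kageca_a]
RET  ok
CALL cabinet etch[p: /kageca_a/bo; c: sto]
RET  created
CALL cabinet cull[p: /kageca_a/bo]
RET  ok
CALL cabinet cull[p: /kageca_a]
RET  ok
CALL cabinet etch[p: /cesta; c: crodigrist_e]
RET  created
CALL stash keep[k: plo; v: 523]
RET  nil
CALL stash pull[k: ce]
RET  1787-01-02
CALL cabinet scanf[p: /]
RET  [cesta, ku/, smice]

Answer: [cesta, ku/, smice]


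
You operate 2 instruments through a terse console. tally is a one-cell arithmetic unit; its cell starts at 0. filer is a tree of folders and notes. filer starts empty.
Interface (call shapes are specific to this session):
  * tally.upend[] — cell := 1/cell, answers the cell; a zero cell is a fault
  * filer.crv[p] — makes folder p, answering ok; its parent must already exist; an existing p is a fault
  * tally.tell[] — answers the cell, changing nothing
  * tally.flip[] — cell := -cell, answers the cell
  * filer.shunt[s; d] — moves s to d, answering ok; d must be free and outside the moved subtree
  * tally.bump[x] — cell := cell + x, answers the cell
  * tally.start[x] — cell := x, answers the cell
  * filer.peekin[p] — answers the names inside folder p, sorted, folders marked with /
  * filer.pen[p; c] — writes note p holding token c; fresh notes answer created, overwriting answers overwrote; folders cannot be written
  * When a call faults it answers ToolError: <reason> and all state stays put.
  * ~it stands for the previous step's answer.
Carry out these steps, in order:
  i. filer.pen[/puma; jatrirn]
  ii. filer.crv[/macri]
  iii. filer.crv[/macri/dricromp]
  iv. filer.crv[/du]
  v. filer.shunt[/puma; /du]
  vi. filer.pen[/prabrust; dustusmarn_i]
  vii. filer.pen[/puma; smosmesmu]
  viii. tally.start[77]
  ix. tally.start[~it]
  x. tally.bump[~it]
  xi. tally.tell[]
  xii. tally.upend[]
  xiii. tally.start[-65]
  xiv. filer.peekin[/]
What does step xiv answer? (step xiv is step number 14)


I invoke pen(p→/puma, c→jatrirn), and observe created.
I run crv(p→/macri), which returns ok.
Next I call crv(p→/macri/dricromp), yielding ok.
Calling crv(p→/du), — result: ok.
I run shunt(s→/puma, d→/du), which returns ToolError: exists.
Using pen(p→/prabrust, c→dustusmarn_i), giving created.
Now I run pen(p→/puma, c→smosmesmu), → overwrote.
Next I call start(x→77), → 77.
Next I call start(x→~it), and observe 77.
Now I run bump(x→~it), — result: 154.
Now I run tell, yielding 154.
Using upend, yielding 1/154.
Using start(x→-65): -65.
I try peekin(p→/), and see [du/, macri/, prabrust, puma].

Answer: [du/, macri/, prabrust, puma]


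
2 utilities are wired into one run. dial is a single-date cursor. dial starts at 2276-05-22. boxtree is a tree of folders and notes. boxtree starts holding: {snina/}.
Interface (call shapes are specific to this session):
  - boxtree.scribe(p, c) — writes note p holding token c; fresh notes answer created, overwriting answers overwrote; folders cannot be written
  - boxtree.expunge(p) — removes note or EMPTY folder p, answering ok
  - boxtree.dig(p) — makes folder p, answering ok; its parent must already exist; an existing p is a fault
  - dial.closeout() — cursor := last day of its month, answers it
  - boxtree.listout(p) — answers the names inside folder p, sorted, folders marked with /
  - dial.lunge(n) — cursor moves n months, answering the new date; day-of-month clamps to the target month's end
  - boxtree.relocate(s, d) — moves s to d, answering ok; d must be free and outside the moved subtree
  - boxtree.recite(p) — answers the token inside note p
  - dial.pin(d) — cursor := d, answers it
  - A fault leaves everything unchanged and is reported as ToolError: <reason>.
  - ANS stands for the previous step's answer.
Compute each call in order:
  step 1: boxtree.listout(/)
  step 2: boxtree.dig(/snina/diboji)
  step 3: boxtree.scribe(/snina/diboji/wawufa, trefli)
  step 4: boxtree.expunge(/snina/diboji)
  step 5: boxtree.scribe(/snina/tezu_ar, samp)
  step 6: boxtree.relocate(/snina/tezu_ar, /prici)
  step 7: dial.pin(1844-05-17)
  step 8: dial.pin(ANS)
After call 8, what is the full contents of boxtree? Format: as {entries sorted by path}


Act: boxtree.listout[p: /]
Obs: [snina/]
Act: boxtree.dig[p: /snina/diboji]
Obs: ok
Act: boxtree.scribe[p: /snina/diboji/wawufa; c: trefli]
Obs: created
Act: boxtree.expunge[p: /snina/diboji]
Obs: ToolError: not empty
Act: boxtree.scribe[p: /snina/tezu_ar; c: samp]
Obs: created
Act: boxtree.relocate[s: /snina/tezu_ar; d: /prici]
Obs: ok
Act: dial.pin[d: 1844-05-17]
Obs: 1844-05-17
Act: dial.pin[d: ANS]
Obs: 1844-05-17

Answer: {prici=samp, snina/, snina/diboji/, snina/diboji/wawufa=trefli}


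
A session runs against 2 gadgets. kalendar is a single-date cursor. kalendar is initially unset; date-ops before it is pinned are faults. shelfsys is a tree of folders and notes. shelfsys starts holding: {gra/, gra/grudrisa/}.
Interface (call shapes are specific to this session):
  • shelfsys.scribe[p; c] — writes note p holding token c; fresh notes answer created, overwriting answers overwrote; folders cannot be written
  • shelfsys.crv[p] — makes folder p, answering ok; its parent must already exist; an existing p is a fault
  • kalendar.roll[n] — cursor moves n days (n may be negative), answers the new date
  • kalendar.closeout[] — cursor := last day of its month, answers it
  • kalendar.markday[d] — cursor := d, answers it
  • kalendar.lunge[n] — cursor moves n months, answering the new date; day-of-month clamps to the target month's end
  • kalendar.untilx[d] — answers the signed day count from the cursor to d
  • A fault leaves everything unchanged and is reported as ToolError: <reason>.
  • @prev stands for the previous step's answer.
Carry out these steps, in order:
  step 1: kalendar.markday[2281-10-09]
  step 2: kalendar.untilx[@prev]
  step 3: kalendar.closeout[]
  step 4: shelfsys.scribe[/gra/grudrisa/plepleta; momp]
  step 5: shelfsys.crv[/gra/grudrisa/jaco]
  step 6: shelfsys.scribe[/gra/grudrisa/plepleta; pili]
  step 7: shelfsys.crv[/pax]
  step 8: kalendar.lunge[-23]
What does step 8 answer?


I run kalendar.markday(d: 2281-10-09), giving 2281-10-09.
I invoke kalendar.untilx(d: @prev), — result: 0.
Next I call kalendar.closeout, giving 2281-10-31.
I use shelfsys.scribe(p: /gra/grudrisa/plepleta, c: momp), → created.
I call shelfsys.crv(p: /gra/grudrisa/jaco), — result: ok.
I invoke shelfsys.scribe(p: /gra/grudrisa/plepleta, c: pili), — result: overwrote.
I call shelfsys.crv(p: /pax): ok.
Then kalendar.lunge(n: -23): 2279-11-30.

Answer: 2279-11-30


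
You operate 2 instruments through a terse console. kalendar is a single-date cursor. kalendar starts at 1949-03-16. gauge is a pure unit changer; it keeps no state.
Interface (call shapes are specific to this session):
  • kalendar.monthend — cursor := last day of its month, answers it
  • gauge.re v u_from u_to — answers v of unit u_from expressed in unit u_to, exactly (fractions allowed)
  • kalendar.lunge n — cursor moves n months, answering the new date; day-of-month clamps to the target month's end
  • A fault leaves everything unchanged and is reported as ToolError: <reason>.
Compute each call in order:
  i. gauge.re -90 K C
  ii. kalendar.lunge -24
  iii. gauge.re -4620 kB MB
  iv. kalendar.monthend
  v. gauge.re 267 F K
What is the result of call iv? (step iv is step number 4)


! 1. gauge.re(v→-90, u_from→K, u_to→C) : -7263/20
! 2. kalendar.lunge(n→-24) : 1947-03-16
! 3. gauge.re(v→-4620, u_from→kB, u_to→MB) : -231/50
! 4. kalendar.monthend() : 1947-03-31
! 5. gauge.re(v→267, u_from→F, u_to→K) : 72667/180

Answer: 1947-03-31
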